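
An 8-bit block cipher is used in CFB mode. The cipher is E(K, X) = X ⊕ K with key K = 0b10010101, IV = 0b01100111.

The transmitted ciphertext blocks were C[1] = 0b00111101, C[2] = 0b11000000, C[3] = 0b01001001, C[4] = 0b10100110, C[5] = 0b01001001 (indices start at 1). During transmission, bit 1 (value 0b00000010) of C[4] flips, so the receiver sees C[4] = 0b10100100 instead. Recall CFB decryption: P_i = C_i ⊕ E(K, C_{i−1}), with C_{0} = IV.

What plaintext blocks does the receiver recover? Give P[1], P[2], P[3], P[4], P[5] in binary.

P[1] = 0b11001111, P[2] = 0b01101000, P[3] = 0b00011100, P[4] = 0b01111000, P[5] = 0b01111000

Only C[4] changed, to 0b10100100. In CFB, a change in C_i flips the same bit in P_i and garbles P_{i+1}. Decrypting the received ciphertext:
P[1]: E(K, 0b01100111) = 0b11110010; 0b00111101 ⊕ 0b11110010 = 0b11001111.
P[2]: E(K, 0b00111101) = 0b10101000; 0b11000000 ⊕ 0b10101000 = 0b01101000.
P[3]: E(K, 0b11000000) = 0b01010101; 0b01001001 ⊕ 0b01010101 = 0b00011100.
P[4]: E(K, 0b01001001) = 0b11011100; 0b10100100 ⊕ 0b11011100 = 0b01111000.
P[5]: E(K, 0b10100100) = 0b00110001; 0b01001001 ⊕ 0b00110001 = 0b01111000.
Blocks that differ from the original plaintext: P[4], P[5].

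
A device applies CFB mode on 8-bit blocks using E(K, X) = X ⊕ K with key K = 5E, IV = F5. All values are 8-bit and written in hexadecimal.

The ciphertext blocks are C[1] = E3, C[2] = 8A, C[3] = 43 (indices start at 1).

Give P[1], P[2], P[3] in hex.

P[1] = 48, P[2] = 37, P[3] = 97

CFB decryption: P_i = C_i ⊕ E(K, C_{i−1}), with C_{0} = IV.
P[1]: E(K, F5) = AB; E3 ⊕ AB = 48.
P[2]: E(K, E3) = BD; 8A ⊕ BD = 37.
P[3]: E(K, 8A) = D4; 43 ⊕ D4 = 97.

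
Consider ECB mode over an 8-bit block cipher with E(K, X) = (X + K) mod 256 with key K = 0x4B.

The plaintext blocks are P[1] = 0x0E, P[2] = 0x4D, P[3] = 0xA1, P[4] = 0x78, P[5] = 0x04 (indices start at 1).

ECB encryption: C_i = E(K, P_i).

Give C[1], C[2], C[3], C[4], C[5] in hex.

C[1]: E(K, 0x0E) = 0x59.
C[2]: E(K, 0x4D) = 0x98.
C[3]: E(K, 0xA1) = 0xEC.
C[4]: E(K, 0x78) = 0xC3.
C[5]: E(K, 0x04) = 0x4F.

C[1] = 0x59, C[2] = 0x98, C[3] = 0xEC, C[4] = 0xC3, C[5] = 0x4F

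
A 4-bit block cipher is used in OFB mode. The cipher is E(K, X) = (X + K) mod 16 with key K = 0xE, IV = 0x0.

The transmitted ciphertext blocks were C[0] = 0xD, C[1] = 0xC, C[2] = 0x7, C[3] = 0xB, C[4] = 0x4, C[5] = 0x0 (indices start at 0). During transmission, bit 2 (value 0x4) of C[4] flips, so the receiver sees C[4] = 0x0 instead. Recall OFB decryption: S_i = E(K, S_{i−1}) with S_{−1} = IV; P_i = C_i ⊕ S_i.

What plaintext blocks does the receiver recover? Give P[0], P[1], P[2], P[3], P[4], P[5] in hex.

Only C[4] changed, to 0x0. In OFB, a change in C_i flips the same bit in P_i only; the keystream is unaffected. Decrypting the received ciphertext:
P[0]: S = E(K, 0x0) = 0xE; 0xD ⊕ 0xE = 0x3.
P[1]: S = E(K, 0xE) = 0xC; 0xC ⊕ 0xC = 0x0.
P[2]: S = E(K, 0xC) = 0xA; 0x7 ⊕ 0xA = 0xD.
P[3]: S = E(K, 0xA) = 0x8; 0xB ⊕ 0x8 = 0x3.
P[4]: S = E(K, 0x8) = 0x6; 0x0 ⊕ 0x6 = 0x6.
P[5]: S = E(K, 0x6) = 0x4; 0x0 ⊕ 0x4 = 0x4.
Blocks that differ from the original plaintext: P[4].

P[0] = 0x3, P[1] = 0x0, P[2] = 0xD, P[3] = 0x3, P[4] = 0x6, P[5] = 0x4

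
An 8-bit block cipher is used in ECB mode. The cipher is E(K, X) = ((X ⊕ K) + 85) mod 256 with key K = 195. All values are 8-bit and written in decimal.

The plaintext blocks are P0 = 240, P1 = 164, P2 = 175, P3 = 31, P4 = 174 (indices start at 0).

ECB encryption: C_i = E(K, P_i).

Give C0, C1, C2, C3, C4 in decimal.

C0 = 136, C1 = 188, C2 = 193, C3 = 49, C4 = 194

C0: E(K, 240) = 136.
C1: E(K, 164) = 188.
C2: E(K, 175) = 193.
C3: E(K, 31) = 49.
C4: E(K, 174) = 194.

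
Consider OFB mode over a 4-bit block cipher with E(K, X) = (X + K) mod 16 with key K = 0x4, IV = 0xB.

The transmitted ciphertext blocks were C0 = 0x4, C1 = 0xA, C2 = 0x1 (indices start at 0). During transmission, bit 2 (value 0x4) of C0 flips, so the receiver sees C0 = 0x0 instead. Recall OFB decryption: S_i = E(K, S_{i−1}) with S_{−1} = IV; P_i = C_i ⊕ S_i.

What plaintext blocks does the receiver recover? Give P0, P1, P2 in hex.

Only C0 changed, to 0x0. In OFB, a change in C_i flips the same bit in P_i only; the keystream is unaffected. Decrypting the received ciphertext:
P0: S = E(K, 0xB) = 0xF; 0x0 ⊕ 0xF = 0xF.
P1: S = E(K, 0xF) = 0x3; 0xA ⊕ 0x3 = 0x9.
P2: S = E(K, 0x3) = 0x7; 0x1 ⊕ 0x7 = 0x6.
Blocks that differ from the original plaintext: P0.

P0 = 0xF, P1 = 0x9, P2 = 0x6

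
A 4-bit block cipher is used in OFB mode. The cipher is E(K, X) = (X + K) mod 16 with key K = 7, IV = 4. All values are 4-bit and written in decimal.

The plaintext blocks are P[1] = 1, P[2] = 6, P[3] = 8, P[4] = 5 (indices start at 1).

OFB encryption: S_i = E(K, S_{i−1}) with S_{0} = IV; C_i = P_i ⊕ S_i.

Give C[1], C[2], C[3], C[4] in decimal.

C[1] = 10, C[2] = 4, C[3] = 1, C[4] = 5

C[1]: S = E(K, 4) = 11; 1 ⊕ 11 = 10.
C[2]: S = E(K, 11) = 2; 6 ⊕ 2 = 4.
C[3]: S = E(K, 2) = 9; 8 ⊕ 9 = 1.
C[4]: S = E(K, 9) = 0; 5 ⊕ 0 = 5.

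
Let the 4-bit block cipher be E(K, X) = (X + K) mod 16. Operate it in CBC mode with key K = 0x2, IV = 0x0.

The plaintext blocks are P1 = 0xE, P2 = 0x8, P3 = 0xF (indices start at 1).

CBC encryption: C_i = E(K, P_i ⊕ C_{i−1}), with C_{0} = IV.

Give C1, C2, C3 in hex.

C1: P1 ⊕ 0x0 = 0xE; E(K, 0xE) = 0x0.
C2: P2 ⊕ 0x0 = 0x8; E(K, 0x8) = 0xA.
C3: P3 ⊕ 0xA = 0x5; E(K, 0x5) = 0x7.

C1 = 0x0, C2 = 0xA, C3 = 0x7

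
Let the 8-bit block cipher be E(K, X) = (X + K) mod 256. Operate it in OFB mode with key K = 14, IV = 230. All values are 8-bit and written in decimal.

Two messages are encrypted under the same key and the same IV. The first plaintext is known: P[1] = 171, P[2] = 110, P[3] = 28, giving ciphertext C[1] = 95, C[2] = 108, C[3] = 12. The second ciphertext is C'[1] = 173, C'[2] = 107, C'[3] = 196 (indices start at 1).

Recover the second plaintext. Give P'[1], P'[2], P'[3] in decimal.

In OFB with a reused IV, both messages share the same keystream S_i, so C_i ⊕ C'_i = P_i ⊕ P'_i and thus P'_i = P_i ⊕ C_i ⊕ C'_i.
P'[1]: 171 ⊕ 95 ⊕ 173 = 89.
P'[2]: 110 ⊕ 108 ⊕ 107 = 105.
P'[3]: 28 ⊕ 12 ⊕ 196 = 212.

P'[1] = 89, P'[2] = 105, P'[3] = 212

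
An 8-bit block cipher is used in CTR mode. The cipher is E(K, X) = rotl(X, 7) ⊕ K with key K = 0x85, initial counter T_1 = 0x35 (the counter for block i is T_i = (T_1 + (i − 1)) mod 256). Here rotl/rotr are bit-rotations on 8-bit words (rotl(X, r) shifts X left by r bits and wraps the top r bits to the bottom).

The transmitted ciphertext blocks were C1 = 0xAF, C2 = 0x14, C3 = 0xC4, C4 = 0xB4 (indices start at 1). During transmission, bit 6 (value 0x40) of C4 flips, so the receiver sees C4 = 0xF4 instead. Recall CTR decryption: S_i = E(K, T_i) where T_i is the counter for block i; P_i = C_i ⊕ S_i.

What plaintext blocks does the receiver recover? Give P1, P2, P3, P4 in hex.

Only C4 changed, to 0xF4. In CTR, a change in C_i flips the same bit in P_i only; the keystream is unaffected. Decrypting the received ciphertext:
P1: T = 0x35, S = E(K, T) = 0x1F; 0xAF ⊕ 0x1F = 0xB0.
P2: T = 0x36, S = E(K, T) = 0x9E; 0x14 ⊕ 0x9E = 0x8A.
P3: T = 0x37, S = E(K, T) = 0x1E; 0xC4 ⊕ 0x1E = 0xDA.
P4: T = 0x38, S = E(K, T) = 0x99; 0xF4 ⊕ 0x99 = 0x6D.
Blocks that differ from the original plaintext: P4.

P1 = 0xB0, P2 = 0x8A, P3 = 0xDA, P4 = 0x6D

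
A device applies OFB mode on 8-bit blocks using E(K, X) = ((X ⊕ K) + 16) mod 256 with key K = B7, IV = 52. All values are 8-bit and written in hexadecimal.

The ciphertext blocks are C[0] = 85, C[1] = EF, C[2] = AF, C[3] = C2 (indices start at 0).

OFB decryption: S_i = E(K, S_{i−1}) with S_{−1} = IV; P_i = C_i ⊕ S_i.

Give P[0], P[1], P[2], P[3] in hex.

P[0]: S = E(K, 52) = FB; 85 ⊕ FB = 7E.
P[1]: S = E(K, FB) = 62; EF ⊕ 62 = 8D.
P[2]: S = E(K, 62) = EB; AF ⊕ EB = 44.
P[3]: S = E(K, EB) = 72; C2 ⊕ 72 = B0.

P[0] = 7E, P[1] = 8D, P[2] = 44, P[3] = B0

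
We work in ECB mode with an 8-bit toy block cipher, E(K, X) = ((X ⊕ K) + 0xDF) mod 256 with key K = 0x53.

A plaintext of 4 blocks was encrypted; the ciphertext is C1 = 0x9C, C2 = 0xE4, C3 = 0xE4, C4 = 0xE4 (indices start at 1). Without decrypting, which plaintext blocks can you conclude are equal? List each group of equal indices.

P2 = P3 = P4

ECB encrypts each block independently with the same key, so equal ciphertext blocks imply equal plaintext blocks.
C2 = C3 = C4 = 0xE4, so P2 = P3 = P4.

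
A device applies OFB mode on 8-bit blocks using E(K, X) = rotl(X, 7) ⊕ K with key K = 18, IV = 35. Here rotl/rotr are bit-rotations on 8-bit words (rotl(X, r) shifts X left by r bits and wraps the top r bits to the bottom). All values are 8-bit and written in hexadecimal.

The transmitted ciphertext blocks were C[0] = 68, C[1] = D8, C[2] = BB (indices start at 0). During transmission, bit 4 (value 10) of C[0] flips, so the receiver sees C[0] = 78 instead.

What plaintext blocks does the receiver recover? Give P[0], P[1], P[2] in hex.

P[0] = FA, P[1] = 81, P[2] = 0F

OFB decryption: S_i = E(K, S_{i−1}) with S_{−1} = IV; P_i = C_i ⊕ S_i.
Only C[0] changed, to 78. In OFB, a change in C_i flips the same bit in P_i only; the keystream is unaffected. Decrypting the received ciphertext:
P[0]: S = E(K, 35) = 82; 78 ⊕ 82 = FA.
P[1]: S = E(K, 82) = 59; D8 ⊕ 59 = 81.
P[2]: S = E(K, 59) = B4; BB ⊕ B4 = 0F.
Blocks that differ from the original plaintext: P[0].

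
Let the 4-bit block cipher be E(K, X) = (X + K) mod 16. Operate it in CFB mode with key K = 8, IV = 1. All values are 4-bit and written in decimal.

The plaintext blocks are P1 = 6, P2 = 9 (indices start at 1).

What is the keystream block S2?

CFB encryption: C_i = P_i ⊕ E(K, C_{i−1}), with C_{0} = IV.
C1: E(K, 1) = 9; 6 ⊕ 9 = 15.
C2: E(K, 15) = 7; 9 ⊕ 7 = 14.
So S2 = 7.

7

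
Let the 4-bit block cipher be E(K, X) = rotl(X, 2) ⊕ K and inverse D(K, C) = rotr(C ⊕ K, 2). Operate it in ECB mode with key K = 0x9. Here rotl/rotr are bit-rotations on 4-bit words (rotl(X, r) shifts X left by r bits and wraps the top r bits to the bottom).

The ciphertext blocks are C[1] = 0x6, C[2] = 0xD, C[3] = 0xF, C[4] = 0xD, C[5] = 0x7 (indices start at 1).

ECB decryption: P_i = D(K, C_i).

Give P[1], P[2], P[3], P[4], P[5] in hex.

P[1]: D(K, 0x6) = 0xF.
P[2]: D(K, 0xD) = 0x1.
P[3]: D(K, 0xF) = 0x9.
P[4]: D(K, 0xD) = 0x1.
P[5]: D(K, 0x7) = 0xB.

P[1] = 0xF, P[2] = 0x1, P[3] = 0x9, P[4] = 0x1, P[5] = 0xB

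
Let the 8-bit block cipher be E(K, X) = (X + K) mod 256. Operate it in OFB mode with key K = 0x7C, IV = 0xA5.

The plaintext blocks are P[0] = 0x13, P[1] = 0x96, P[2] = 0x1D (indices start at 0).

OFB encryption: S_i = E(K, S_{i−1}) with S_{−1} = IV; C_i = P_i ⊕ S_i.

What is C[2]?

C[2] = 0x04

C[0]: S = E(K, 0xA5) = 0x21; 0x13 ⊕ 0x21 = 0x32.
C[1]: S = E(K, 0x21) = 0x9D; 0x96 ⊕ 0x9D = 0x0B.
C[2]: S = E(K, 0x9D) = 0x19; 0x1D ⊕ 0x19 = 0x04.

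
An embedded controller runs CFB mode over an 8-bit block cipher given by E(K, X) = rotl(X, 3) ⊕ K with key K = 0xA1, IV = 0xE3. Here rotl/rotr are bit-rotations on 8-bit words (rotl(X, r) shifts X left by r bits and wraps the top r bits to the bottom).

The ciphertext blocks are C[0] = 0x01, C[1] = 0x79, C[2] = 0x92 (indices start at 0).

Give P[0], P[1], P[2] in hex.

P[0] = 0xBF, P[1] = 0xD0, P[2] = 0xF8

CFB decryption: P_i = C_i ⊕ E(K, C_{i−1}), with C_{−1} = IV.
P[0]: E(K, 0xE3) = 0xBE; 0x01 ⊕ 0xBE = 0xBF.
P[1]: E(K, 0x01) = 0xA9; 0x79 ⊕ 0xA9 = 0xD0.
P[2]: E(K, 0x79) = 0x6A; 0x92 ⊕ 0x6A = 0xF8.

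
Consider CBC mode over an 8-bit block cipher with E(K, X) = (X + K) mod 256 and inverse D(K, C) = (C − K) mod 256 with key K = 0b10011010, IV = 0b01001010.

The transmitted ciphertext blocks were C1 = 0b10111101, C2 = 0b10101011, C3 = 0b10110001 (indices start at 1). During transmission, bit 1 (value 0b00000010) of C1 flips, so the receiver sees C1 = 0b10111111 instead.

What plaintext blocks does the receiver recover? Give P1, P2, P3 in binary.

P1 = 0b01101111, P2 = 0b10101110, P3 = 0b10111100

CBC decryption: P_i = D(K, C_i) ⊕ C_{i−1}, with C_{0} = IV.
Only C1 changed, to 0b10111111. In CBC, a change in C_i garbles P_i and flips the same bit in P_{i+1}. Decrypting the received ciphertext:
P1: D(K, 0b10111111) = 0b00100101; 0b00100101 ⊕ 0b01001010 = 0b01101111.
P2: D(K, 0b10101011) = 0b00010001; 0b00010001 ⊕ 0b10111111 = 0b10101110.
P3: D(K, 0b10110001) = 0b00010111; 0b00010111 ⊕ 0b10101011 = 0b10111100.
Blocks that differ from the original plaintext: P1, P2.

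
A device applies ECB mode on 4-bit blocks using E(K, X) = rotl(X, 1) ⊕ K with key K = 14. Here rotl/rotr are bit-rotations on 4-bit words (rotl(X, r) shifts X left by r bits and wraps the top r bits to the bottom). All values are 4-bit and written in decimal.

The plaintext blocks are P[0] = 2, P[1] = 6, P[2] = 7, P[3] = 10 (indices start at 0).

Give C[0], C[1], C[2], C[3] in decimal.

ECB encryption: C_i = E(K, P_i).
C[0]: E(K, 2) = 10.
C[1]: E(K, 6) = 2.
C[2]: E(K, 7) = 0.
C[3]: E(K, 10) = 11.

C[0] = 10, C[1] = 2, C[2] = 0, C[3] = 11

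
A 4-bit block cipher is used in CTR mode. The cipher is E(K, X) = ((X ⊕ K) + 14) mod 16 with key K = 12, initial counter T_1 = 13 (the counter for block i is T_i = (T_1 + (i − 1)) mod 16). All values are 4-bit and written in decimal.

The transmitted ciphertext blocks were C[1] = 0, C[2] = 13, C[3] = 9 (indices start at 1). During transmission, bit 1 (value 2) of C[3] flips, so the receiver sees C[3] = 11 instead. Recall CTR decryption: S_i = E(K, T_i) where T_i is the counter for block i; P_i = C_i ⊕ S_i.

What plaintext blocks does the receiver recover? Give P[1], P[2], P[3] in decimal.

P[1] = 15, P[2] = 13, P[3] = 10

Only C[3] changed, to 11. In CTR, a change in C_i flips the same bit in P_i only; the keystream is unaffected. Decrypting the received ciphertext:
P[1]: T = 13, S = E(K, T) = 15; 0 ⊕ 15 = 15.
P[2]: T = 14, S = E(K, T) = 0; 13 ⊕ 0 = 13.
P[3]: T = 15, S = E(K, T) = 1; 11 ⊕ 1 = 10.
Blocks that differ from the original plaintext: P[3].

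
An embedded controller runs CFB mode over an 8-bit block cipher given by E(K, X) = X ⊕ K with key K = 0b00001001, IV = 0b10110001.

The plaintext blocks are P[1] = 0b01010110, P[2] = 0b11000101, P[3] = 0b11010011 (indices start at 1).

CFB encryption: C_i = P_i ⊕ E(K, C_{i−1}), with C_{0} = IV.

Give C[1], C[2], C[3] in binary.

C[1] = 0b11101110, C[2] = 0b00100010, C[3] = 0b11111000

C[1]: E(K, 0b10110001) = 0b10111000; 0b01010110 ⊕ 0b10111000 = 0b11101110.
C[2]: E(K, 0b11101110) = 0b11100111; 0b11000101 ⊕ 0b11100111 = 0b00100010.
C[3]: E(K, 0b00100010) = 0b00101011; 0b11010011 ⊕ 0b00101011 = 0b11111000.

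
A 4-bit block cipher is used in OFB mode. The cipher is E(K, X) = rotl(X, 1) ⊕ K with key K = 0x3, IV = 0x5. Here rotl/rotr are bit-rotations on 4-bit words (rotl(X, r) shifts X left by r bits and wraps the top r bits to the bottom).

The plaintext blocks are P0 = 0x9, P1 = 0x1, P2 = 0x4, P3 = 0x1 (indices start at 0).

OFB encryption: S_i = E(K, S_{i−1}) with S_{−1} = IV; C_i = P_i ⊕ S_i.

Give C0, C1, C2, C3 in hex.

C0: S = E(K, 0x5) = 0x9; 0x9 ⊕ 0x9 = 0x0.
C1: S = E(K, 0x9) = 0x0; 0x1 ⊕ 0x0 = 0x1.
C2: S = E(K, 0x0) = 0x3; 0x4 ⊕ 0x3 = 0x7.
C3: S = E(K, 0x3) = 0x5; 0x1 ⊕ 0x5 = 0x4.

C0 = 0x0, C1 = 0x1, C2 = 0x7, C3 = 0x4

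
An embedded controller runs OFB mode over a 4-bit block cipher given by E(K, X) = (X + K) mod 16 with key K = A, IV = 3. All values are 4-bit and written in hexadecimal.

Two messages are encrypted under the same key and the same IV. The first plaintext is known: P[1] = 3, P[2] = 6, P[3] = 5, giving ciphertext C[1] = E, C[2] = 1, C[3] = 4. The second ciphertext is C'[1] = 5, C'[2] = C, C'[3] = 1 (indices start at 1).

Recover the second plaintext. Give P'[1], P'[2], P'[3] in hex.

In OFB with a reused IV, both messages share the same keystream S_i, so C_i ⊕ C'_i = P_i ⊕ P'_i and thus P'_i = P_i ⊕ C_i ⊕ C'_i.
P'[1]: 3 ⊕ E ⊕ 5 = 8.
P'[2]: 6 ⊕ 1 ⊕ C = B.
P'[3]: 5 ⊕ 4 ⊕ 1 = 0.

P'[1] = 8, P'[2] = B, P'[3] = 0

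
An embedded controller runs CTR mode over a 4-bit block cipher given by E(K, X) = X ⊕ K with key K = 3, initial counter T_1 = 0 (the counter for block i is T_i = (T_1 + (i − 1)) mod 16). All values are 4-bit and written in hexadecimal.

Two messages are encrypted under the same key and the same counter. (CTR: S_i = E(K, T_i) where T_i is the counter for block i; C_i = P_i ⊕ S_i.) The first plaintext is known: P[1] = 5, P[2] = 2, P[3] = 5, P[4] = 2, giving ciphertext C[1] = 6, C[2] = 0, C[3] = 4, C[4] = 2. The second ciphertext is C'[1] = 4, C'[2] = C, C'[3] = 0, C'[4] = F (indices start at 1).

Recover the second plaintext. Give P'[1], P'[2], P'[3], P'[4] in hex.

P'[1] = 7, P'[2] = E, P'[3] = 1, P'[4] = F

In CTR with a reused counter, both messages share the same keystream S_i, so C_i ⊕ C'_i = P_i ⊕ P'_i and thus P'_i = P_i ⊕ C_i ⊕ C'_i.
P'[1]: 5 ⊕ 6 ⊕ 4 = 7.
P'[2]: 2 ⊕ 0 ⊕ C = E.
P'[3]: 5 ⊕ 4 ⊕ 0 = 1.
P'[4]: 2 ⊕ 2 ⊕ F = F.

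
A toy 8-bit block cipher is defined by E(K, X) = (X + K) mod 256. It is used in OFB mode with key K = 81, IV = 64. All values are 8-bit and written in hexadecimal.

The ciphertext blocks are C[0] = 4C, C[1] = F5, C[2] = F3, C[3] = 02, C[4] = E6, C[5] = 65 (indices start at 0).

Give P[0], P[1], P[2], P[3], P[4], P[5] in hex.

P[0] = A9, P[1] = 93, P[2] = 14, P[3] = 6A, P[4] = 0F, P[5] = 0F

OFB decryption: S_i = E(K, S_{i−1}) with S_{−1} = IV; P_i = C_i ⊕ S_i.
P[0]: S = E(K, 64) = E5; 4C ⊕ E5 = A9.
P[1]: S = E(K, E5) = 66; F5 ⊕ 66 = 93.
P[2]: S = E(K, 66) = E7; F3 ⊕ E7 = 14.
P[3]: S = E(K, E7) = 68; 02 ⊕ 68 = 6A.
P[4]: S = E(K, 68) = E9; E6 ⊕ E9 = 0F.
P[5]: S = E(K, E9) = 6A; 65 ⊕ 6A = 0F.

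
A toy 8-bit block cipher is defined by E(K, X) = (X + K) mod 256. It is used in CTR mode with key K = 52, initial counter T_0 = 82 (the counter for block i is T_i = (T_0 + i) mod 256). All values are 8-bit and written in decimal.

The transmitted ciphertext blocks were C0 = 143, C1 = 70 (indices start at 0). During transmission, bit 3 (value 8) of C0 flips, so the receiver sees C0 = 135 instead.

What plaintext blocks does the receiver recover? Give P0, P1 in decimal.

CTR decryption: S_i = E(K, T_i) where T_i is the counter for block i; P_i = C_i ⊕ S_i.
Only C0 changed, to 135. In CTR, a change in C_i flips the same bit in P_i only; the keystream is unaffected. Decrypting the received ciphertext:
P0: T = 82, S = E(K, T) = 134; 135 ⊕ 134 = 1.
P1: T = 83, S = E(K, T) = 135; 70 ⊕ 135 = 193.
Blocks that differ from the original plaintext: P0.

P0 = 1, P1 = 193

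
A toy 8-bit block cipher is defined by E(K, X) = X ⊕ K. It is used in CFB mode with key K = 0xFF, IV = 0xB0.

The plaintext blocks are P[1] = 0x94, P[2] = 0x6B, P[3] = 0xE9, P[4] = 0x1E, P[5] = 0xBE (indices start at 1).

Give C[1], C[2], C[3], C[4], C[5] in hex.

C[1] = 0xDB, C[2] = 0x4F, C[3] = 0x59, C[4] = 0xB8, C[5] = 0xF9

CFB encryption: C_i = P_i ⊕ E(K, C_{i−1}), with C_{0} = IV.
C[1]: E(K, 0xB0) = 0x4F; 0x94 ⊕ 0x4F = 0xDB.
C[2]: E(K, 0xDB) = 0x24; 0x6B ⊕ 0x24 = 0x4F.
C[3]: E(K, 0x4F) = 0xB0; 0xE9 ⊕ 0xB0 = 0x59.
C[4]: E(K, 0x59) = 0xA6; 0x1E ⊕ 0xA6 = 0xB8.
C[5]: E(K, 0xB8) = 0x47; 0xBE ⊕ 0x47 = 0xF9.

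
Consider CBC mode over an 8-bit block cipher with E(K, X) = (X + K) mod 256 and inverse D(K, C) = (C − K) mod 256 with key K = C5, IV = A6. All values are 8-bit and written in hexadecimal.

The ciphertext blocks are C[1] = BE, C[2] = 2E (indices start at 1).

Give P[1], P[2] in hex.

P[1] = 5F, P[2] = D7

CBC decryption: P_i = D(K, C_i) ⊕ C_{i−1}, with C_{0} = IV.
P[1]: D(K, BE) = F9; F9 ⊕ A6 = 5F.
P[2]: D(K, 2E) = 69; 69 ⊕ BE = D7.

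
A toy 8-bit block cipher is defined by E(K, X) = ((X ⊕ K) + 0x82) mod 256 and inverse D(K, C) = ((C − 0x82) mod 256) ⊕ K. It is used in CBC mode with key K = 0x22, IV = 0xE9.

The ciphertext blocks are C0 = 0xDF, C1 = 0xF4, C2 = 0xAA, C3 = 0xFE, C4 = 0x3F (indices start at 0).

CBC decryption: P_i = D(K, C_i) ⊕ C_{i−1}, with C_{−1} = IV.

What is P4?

P4 = 0x61

P4: D(K, 0x3F) = 0x9F; 0x9F ⊕ 0xFE = 0x61.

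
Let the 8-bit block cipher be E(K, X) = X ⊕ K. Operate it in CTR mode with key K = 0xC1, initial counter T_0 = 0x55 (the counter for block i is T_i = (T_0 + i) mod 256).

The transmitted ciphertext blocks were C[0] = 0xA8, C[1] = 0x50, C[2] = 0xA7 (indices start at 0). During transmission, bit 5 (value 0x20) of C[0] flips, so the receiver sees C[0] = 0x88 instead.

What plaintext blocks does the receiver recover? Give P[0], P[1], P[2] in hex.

CTR decryption: S_i = E(K, T_i) where T_i is the counter for block i; P_i = C_i ⊕ S_i.
Only C[0] changed, to 0x88. In CTR, a change in C_i flips the same bit in P_i only; the keystream is unaffected. Decrypting the received ciphertext:
P[0]: T = 0x55, S = E(K, T) = 0x94; 0x88 ⊕ 0x94 = 0x1C.
P[1]: T = 0x56, S = E(K, T) = 0x97; 0x50 ⊕ 0x97 = 0xC7.
P[2]: T = 0x57, S = E(K, T) = 0x96; 0xA7 ⊕ 0x96 = 0x31.
Blocks that differ from the original plaintext: P[0].

P[0] = 0x1C, P[1] = 0xC7, P[2] = 0x31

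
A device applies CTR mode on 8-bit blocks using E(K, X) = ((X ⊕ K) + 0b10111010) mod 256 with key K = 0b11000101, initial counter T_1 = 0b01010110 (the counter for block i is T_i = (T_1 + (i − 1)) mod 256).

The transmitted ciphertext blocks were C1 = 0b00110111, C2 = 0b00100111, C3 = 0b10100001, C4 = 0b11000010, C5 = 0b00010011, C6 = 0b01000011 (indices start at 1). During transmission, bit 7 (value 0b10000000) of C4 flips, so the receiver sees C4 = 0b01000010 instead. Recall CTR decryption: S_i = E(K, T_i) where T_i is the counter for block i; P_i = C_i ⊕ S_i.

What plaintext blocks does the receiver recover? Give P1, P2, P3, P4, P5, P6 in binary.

Only C4 changed, to 0b01000010. In CTR, a change in C_i flips the same bit in P_i only; the keystream is unaffected. Decrypting the received ciphertext:
P1: T = 0b01010110, S = E(K, T) = 0b01001101; 0b00110111 ⊕ 0b01001101 = 0b01111010.
P2: T = 0b01010111, S = E(K, T) = 0b01001100; 0b00100111 ⊕ 0b01001100 = 0b01101011.
P3: T = 0b01011000, S = E(K, T) = 0b01010111; 0b10100001 ⊕ 0b01010111 = 0b11110110.
P4: T = 0b01011001, S = E(K, T) = 0b01010110; 0b01000010 ⊕ 0b01010110 = 0b00010100.
P5: T = 0b01011010, S = E(K, T) = 0b01011001; 0b00010011 ⊕ 0b01011001 = 0b01001010.
P6: T = 0b01011011, S = E(K, T) = 0b01011000; 0b01000011 ⊕ 0b01011000 = 0b00011011.
Blocks that differ from the original plaintext: P4.

P1 = 0b01111010, P2 = 0b01101011, P3 = 0b11110110, P4 = 0b00010100, P5 = 0b01001010, P6 = 0b00011011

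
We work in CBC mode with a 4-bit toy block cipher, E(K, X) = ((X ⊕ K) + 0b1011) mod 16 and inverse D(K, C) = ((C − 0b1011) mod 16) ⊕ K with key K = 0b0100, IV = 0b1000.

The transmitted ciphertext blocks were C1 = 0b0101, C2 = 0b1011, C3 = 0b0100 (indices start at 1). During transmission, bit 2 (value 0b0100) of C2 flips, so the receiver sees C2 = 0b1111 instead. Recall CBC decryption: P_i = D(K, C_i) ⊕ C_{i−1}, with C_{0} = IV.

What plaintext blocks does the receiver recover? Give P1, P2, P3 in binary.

Only C2 changed, to 0b1111. In CBC, a change in C_i garbles P_i and flips the same bit in P_{i+1}. Decrypting the received ciphertext:
P1: D(K, 0b0101) = 0b1110; 0b1110 ⊕ 0b1000 = 0b0110.
P2: D(K, 0b1111) = 0b0000; 0b0000 ⊕ 0b0101 = 0b0101.
P3: D(K, 0b0100) = 0b1101; 0b1101 ⊕ 0b1111 = 0b0010.
Blocks that differ from the original plaintext: P2, P3.

P1 = 0b0110, P2 = 0b0101, P3 = 0b0010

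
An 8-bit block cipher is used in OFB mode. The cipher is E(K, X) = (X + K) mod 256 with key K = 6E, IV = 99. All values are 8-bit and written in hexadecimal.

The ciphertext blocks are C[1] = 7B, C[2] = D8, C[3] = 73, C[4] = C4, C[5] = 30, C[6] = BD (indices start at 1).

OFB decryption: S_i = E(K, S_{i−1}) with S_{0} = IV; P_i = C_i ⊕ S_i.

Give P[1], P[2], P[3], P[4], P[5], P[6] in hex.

P[1] = 7C, P[2] = AD, P[3] = 90, P[4] = 95, P[5] = 8F, P[6] = 90

P[1]: S = E(K, 99) = 07; 7B ⊕ 07 = 7C.
P[2]: S = E(K, 07) = 75; D8 ⊕ 75 = AD.
P[3]: S = E(K, 75) = E3; 73 ⊕ E3 = 90.
P[4]: S = E(K, E3) = 51; C4 ⊕ 51 = 95.
P[5]: S = E(K, 51) = BF; 30 ⊕ BF = 8F.
P[6]: S = E(K, BF) = 2D; BD ⊕ 2D = 90.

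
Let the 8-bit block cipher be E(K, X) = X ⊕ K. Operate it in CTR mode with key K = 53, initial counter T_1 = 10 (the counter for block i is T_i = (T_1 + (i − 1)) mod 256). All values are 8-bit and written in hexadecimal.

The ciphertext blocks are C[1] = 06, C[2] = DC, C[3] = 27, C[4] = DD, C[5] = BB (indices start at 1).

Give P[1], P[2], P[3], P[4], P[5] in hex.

CTR decryption: S_i = E(K, T_i) where T_i is the counter for block i; P_i = C_i ⊕ S_i.
P[1]: T = 10, S = E(K, T) = 43; 06 ⊕ 43 = 45.
P[2]: T = 11, S = E(K, T) = 42; DC ⊕ 42 = 9E.
P[3]: T = 12, S = E(K, T) = 41; 27 ⊕ 41 = 66.
P[4]: T = 13, S = E(K, T) = 40; DD ⊕ 40 = 9D.
P[5]: T = 14, S = E(K, T) = 47; BB ⊕ 47 = FC.

P[1] = 45, P[2] = 9E, P[3] = 66, P[4] = 9D, P[5] = FC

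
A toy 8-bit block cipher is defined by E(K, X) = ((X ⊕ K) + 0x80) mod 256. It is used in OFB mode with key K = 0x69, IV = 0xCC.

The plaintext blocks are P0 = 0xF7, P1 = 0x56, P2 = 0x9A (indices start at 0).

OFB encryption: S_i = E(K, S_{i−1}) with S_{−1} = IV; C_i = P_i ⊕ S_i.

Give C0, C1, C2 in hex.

C0 = 0xD2, C1 = 0x9A, C2 = 0xBF

C0: S = E(K, 0xCC) = 0x25; 0xF7 ⊕ 0x25 = 0xD2.
C1: S = E(K, 0x25) = 0xCC; 0x56 ⊕ 0xCC = 0x9A.
C2: S = E(K, 0xCC) = 0x25; 0x9A ⊕ 0x25 = 0xBF.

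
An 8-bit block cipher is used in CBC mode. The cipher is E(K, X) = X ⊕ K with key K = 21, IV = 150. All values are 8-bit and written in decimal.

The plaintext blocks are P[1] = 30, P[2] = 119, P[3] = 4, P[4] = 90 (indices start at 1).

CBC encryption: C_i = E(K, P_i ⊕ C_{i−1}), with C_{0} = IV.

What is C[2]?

C[1]: P[1] ⊕ 150 = 136; E(K, 136) = 157.
C[2]: P[2] ⊕ 157 = 234; E(K, 234) = 255.

C[2] = 255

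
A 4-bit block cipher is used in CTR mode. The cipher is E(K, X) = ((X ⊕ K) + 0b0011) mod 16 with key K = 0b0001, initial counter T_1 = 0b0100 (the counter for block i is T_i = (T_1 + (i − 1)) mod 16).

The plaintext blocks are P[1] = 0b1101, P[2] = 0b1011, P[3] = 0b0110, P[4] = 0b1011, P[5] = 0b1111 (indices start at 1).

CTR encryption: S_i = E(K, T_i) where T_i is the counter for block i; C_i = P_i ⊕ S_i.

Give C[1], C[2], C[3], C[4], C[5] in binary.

C[1]: T = 0b0100, S = E(K, T) = 0b1000; 0b1101 ⊕ 0b1000 = 0b0101.
C[2]: T = 0b0101, S = E(K, T) = 0b0111; 0b1011 ⊕ 0b0111 = 0b1100.
C[3]: T = 0b0110, S = E(K, T) = 0b1010; 0b0110 ⊕ 0b1010 = 0b1100.
C[4]: T = 0b0111, S = E(K, T) = 0b1001; 0b1011 ⊕ 0b1001 = 0b0010.
C[5]: T = 0b1000, S = E(K, T) = 0b1100; 0b1111 ⊕ 0b1100 = 0b0011.

C[1] = 0b0101, C[2] = 0b1100, C[3] = 0b1100, C[4] = 0b0010, C[5] = 0b0011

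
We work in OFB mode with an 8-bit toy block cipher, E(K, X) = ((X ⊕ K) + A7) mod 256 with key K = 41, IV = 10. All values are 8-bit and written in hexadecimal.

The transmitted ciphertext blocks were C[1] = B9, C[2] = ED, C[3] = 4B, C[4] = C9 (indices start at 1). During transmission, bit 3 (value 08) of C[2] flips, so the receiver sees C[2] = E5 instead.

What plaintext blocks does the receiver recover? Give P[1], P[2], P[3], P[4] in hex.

P[1] = 41, P[2] = 85, P[3] = 83, P[4] = F9

OFB decryption: S_i = E(K, S_{i−1}) with S_{0} = IV; P_i = C_i ⊕ S_i.
Only C[2] changed, to E5. In OFB, a change in C_i flips the same bit in P_i only; the keystream is unaffected. Decrypting the received ciphertext:
P[1]: S = E(K, 10) = F8; B9 ⊕ F8 = 41.
P[2]: S = E(K, F8) = 60; E5 ⊕ 60 = 85.
P[3]: S = E(K, 60) = C8; 4B ⊕ C8 = 83.
P[4]: S = E(K, C8) = 30; C9 ⊕ 30 = F9.
Blocks that differ from the original plaintext: P[2].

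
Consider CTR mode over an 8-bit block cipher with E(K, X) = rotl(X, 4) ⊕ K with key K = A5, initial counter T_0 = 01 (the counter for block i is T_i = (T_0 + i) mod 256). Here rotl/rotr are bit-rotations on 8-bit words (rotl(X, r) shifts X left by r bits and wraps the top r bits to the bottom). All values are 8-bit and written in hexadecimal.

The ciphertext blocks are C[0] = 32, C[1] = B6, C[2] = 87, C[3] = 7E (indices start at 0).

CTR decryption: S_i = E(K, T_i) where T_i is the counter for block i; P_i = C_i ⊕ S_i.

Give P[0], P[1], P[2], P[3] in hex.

P[0]: T = 01, S = E(K, T) = B5; 32 ⊕ B5 = 87.
P[1]: T = 02, S = E(K, T) = 85; B6 ⊕ 85 = 33.
P[2]: T = 03, S = E(K, T) = 95; 87 ⊕ 95 = 12.
P[3]: T = 04, S = E(K, T) = E5; 7E ⊕ E5 = 9B.

P[0] = 87, P[1] = 33, P[2] = 12, P[3] = 9B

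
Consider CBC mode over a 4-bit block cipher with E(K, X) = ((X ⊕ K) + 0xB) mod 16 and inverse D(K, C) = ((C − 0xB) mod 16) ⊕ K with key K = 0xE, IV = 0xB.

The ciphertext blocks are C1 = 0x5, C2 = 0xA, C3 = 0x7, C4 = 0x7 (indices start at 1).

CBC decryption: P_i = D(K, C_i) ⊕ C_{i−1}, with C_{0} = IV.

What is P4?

P4 = 0x5

P4: D(K, 0x7) = 0x2; 0x2 ⊕ 0x7 = 0x5.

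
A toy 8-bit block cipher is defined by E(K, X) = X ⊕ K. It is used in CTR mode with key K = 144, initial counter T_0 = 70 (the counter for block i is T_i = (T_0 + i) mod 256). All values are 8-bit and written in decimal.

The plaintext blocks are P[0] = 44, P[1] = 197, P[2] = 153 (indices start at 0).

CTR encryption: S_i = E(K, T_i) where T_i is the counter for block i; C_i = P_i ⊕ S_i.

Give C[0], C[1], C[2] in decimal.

C[0] = 250, C[1] = 18, C[2] = 65

C[0]: T = 70, S = E(K, T) = 214; 44 ⊕ 214 = 250.
C[1]: T = 71, S = E(K, T) = 215; 197 ⊕ 215 = 18.
C[2]: T = 72, S = E(K, T) = 216; 153 ⊕ 216 = 65.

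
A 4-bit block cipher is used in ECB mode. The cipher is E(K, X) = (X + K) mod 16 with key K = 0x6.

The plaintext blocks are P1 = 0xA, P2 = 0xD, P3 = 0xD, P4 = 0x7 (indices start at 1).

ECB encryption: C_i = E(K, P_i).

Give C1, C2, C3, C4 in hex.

C1: E(K, 0xA) = 0x0.
C2: E(K, 0xD) = 0x3.
C3: E(K, 0xD) = 0x3.
C4: E(K, 0x7) = 0xD.

C1 = 0x0, C2 = 0x3, C3 = 0x3, C4 = 0xD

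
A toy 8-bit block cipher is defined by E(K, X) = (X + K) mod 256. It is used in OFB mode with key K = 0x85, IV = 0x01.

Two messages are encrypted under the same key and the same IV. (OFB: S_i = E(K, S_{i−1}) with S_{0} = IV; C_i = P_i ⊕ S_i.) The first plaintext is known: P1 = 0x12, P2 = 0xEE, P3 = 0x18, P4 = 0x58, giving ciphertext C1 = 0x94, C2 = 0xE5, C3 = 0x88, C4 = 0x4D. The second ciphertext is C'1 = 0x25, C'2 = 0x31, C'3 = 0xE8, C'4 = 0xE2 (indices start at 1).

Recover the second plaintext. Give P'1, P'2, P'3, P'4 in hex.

In OFB with a reused IV, both messages share the same keystream S_i, so C_i ⊕ C'_i = P_i ⊕ P'_i and thus P'_i = P_i ⊕ C_i ⊕ C'_i.
P'1: 0x12 ⊕ 0x94 ⊕ 0x25 = 0xA3.
P'2: 0xEE ⊕ 0xE5 ⊕ 0x31 = 0x3A.
P'3: 0x18 ⊕ 0x88 ⊕ 0xE8 = 0x78.
P'4: 0x58 ⊕ 0x4D ⊕ 0xE2 = 0xF7.

P'1 = 0xA3, P'2 = 0x3A, P'3 = 0x78, P'4 = 0xF7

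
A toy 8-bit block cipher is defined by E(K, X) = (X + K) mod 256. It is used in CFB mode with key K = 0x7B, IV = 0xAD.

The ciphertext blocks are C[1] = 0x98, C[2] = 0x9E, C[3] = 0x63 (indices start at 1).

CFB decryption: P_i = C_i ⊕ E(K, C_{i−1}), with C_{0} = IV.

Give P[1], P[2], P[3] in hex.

P[1]: E(K, 0xAD) = 0x28; 0x98 ⊕ 0x28 = 0xB0.
P[2]: E(K, 0x98) = 0x13; 0x9E ⊕ 0x13 = 0x8D.
P[3]: E(K, 0x9E) = 0x19; 0x63 ⊕ 0x19 = 0x7A.

P[1] = 0xB0, P[2] = 0x8D, P[3] = 0x7A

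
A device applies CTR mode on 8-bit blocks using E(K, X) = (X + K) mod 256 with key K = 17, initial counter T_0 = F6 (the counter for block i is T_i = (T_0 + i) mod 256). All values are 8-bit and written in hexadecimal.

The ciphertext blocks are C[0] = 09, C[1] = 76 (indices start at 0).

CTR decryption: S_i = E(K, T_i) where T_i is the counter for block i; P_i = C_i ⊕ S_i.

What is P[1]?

P[1] = 78

P[1]: T = F7, S = E(K, T) = 0E; 76 ⊕ 0E = 78.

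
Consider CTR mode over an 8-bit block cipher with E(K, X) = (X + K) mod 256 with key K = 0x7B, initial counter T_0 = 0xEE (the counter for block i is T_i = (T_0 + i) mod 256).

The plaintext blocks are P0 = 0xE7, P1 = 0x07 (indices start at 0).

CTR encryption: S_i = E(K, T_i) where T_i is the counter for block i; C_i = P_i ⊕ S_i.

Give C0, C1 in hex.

C0: T = 0xEE, S = E(K, T) = 0x69; 0xE7 ⊕ 0x69 = 0x8E.
C1: T = 0xEF, S = E(K, T) = 0x6A; 0x07 ⊕ 0x6A = 0x6D.

C0 = 0x8E, C1 = 0x6D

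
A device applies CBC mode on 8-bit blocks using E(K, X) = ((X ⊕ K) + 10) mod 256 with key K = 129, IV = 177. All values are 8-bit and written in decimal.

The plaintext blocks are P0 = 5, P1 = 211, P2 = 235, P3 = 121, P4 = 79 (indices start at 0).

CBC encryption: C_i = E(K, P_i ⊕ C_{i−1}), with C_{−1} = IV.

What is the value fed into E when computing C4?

166

C0: P0 ⊕ 177 = 180; E(K, 180) = 63.
C1: P1 ⊕ 63 = 236; E(K, 236) = 119.
C2: P2 ⊕ 119 = 156; E(K, 156) = 39.
C3: P3 ⊕ 39 = 94; E(K, 94) = 233.
C4: P4 ⊕ 233 = 166; E(K, 166) = 49.
So the input to E for block 4 is 166.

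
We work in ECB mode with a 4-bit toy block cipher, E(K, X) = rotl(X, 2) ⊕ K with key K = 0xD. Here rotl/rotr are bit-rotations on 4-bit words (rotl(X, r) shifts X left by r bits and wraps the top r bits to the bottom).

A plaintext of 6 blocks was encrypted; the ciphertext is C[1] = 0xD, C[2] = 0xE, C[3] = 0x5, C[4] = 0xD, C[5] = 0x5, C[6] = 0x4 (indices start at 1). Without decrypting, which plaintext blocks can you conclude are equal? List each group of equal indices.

ECB encrypts each block independently with the same key, so equal ciphertext blocks imply equal plaintext blocks.
C[1] = C[4] = 0xD, so P[1] = P[4].
C[3] = C[5] = 0x5, so P[3] = P[5].

P[1] = P[4]; P[3] = P[5]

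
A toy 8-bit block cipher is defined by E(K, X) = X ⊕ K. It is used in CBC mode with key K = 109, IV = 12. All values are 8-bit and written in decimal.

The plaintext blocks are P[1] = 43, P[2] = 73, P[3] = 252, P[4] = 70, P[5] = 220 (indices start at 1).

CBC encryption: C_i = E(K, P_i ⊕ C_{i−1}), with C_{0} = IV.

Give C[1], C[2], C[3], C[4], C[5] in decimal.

C[1] = 74, C[2] = 110, C[3] = 255, C[4] = 212, C[5] = 101

C[1]: P[1] ⊕ 12 = 39; E(K, 39) = 74.
C[2]: P[2] ⊕ 74 = 3; E(K, 3) = 110.
C[3]: P[3] ⊕ 110 = 146; E(K, 146) = 255.
C[4]: P[4] ⊕ 255 = 185; E(K, 185) = 212.
C[5]: P[5] ⊕ 212 = 8; E(K, 8) = 101.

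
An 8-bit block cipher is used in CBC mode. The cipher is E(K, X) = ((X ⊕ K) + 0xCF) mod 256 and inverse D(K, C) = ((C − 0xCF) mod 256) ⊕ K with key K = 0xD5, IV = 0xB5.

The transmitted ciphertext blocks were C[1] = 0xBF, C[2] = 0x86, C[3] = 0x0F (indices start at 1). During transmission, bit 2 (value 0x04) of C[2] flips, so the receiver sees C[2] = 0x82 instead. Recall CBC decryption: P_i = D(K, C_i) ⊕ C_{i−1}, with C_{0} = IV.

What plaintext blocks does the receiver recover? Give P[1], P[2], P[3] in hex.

Only C[2] changed, to 0x82. In CBC, a change in C_i garbles P_i and flips the same bit in P_{i+1}. Decrypting the received ciphertext:
P[1]: D(K, 0xBF) = 0x25; 0x25 ⊕ 0xB5 = 0x90.
P[2]: D(K, 0x82) = 0x66; 0x66 ⊕ 0xBF = 0xD9.
P[3]: D(K, 0x0F) = 0x95; 0x95 ⊕ 0x82 = 0x17.
Blocks that differ from the original plaintext: P[2], P[3].

P[1] = 0x90, P[2] = 0xD9, P[3] = 0x17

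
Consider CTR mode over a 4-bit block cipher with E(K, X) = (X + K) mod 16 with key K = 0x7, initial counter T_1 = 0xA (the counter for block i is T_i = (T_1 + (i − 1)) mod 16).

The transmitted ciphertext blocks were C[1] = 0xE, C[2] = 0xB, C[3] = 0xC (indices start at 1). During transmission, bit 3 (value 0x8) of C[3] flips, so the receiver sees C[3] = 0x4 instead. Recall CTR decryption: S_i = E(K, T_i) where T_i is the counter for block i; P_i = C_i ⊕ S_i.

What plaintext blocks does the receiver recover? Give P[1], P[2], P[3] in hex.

P[1] = 0xF, P[2] = 0x9, P[3] = 0x7

Only C[3] changed, to 0x4. In CTR, a change in C_i flips the same bit in P_i only; the keystream is unaffected. Decrypting the received ciphertext:
P[1]: T = 0xA, S = E(K, T) = 0x1; 0xE ⊕ 0x1 = 0xF.
P[2]: T = 0xB, S = E(K, T) = 0x2; 0xB ⊕ 0x2 = 0x9.
P[3]: T = 0xC, S = E(K, T) = 0x3; 0x4 ⊕ 0x3 = 0x7.
Blocks that differ from the original plaintext: P[3].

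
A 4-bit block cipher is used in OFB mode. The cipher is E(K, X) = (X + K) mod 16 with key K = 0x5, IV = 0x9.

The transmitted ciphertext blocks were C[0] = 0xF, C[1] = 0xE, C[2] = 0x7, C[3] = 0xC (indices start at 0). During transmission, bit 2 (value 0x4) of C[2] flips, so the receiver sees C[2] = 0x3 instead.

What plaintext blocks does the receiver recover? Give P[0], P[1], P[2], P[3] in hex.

OFB decryption: S_i = E(K, S_{i−1}) with S_{−1} = IV; P_i = C_i ⊕ S_i.
Only C[2] changed, to 0x3. In OFB, a change in C_i flips the same bit in P_i only; the keystream is unaffected. Decrypting the received ciphertext:
P[0]: S = E(K, 0x9) = 0xE; 0xF ⊕ 0xE = 0x1.
P[1]: S = E(K, 0xE) = 0x3; 0xE ⊕ 0x3 = 0xD.
P[2]: S = E(K, 0x3) = 0x8; 0x3 ⊕ 0x8 = 0xB.
P[3]: S = E(K, 0x8) = 0xD; 0xC ⊕ 0xD = 0x1.
Blocks that differ from the original plaintext: P[2].

P[0] = 0x1, P[1] = 0xD, P[2] = 0xB, P[3] = 0x1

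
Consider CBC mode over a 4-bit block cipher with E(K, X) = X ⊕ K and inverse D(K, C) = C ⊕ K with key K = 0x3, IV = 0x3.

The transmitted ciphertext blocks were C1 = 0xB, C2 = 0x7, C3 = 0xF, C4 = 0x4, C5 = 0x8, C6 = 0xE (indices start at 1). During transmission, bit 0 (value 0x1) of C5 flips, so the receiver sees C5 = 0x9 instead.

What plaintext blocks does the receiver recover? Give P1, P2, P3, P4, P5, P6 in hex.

CBC decryption: P_i = D(K, C_i) ⊕ C_{i−1}, with C_{0} = IV.
Only C5 changed, to 0x9. In CBC, a change in C_i garbles P_i and flips the same bit in P_{i+1}. Decrypting the received ciphertext:
P1: D(K, 0xB) = 0x8; 0x8 ⊕ 0x3 = 0xB.
P2: D(K, 0x7) = 0x4; 0x4 ⊕ 0xB = 0xF.
P3: D(K, 0xF) = 0xC; 0xC ⊕ 0x7 = 0xB.
P4: D(K, 0x4) = 0x7; 0x7 ⊕ 0xF = 0x8.
P5: D(K, 0x9) = 0xA; 0xA ⊕ 0x4 = 0xE.
P6: D(K, 0xE) = 0xD; 0xD ⊕ 0x9 = 0x4.
Blocks that differ from the original plaintext: P5, P6.

P1 = 0xB, P2 = 0xF, P3 = 0xB, P4 = 0x8, P5 = 0xE, P6 = 0x4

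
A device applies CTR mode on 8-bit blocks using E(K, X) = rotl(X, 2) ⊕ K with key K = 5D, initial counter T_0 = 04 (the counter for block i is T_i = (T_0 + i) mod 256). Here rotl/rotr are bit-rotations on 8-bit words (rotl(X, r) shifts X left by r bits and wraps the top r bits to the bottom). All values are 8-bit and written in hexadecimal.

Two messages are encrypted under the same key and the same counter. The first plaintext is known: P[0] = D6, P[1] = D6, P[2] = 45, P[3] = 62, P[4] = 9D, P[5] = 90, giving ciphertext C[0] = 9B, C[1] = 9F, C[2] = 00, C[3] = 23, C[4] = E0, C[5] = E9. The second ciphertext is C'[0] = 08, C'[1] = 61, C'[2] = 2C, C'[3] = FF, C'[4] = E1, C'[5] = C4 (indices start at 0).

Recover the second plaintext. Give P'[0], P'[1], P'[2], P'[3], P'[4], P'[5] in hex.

P'[0] = 45, P'[1] = 28, P'[2] = 69, P'[3] = BE, P'[4] = 9C, P'[5] = BD

In CTR with a reused counter, both messages share the same keystream S_i, so C_i ⊕ C'_i = P_i ⊕ P'_i and thus P'_i = P_i ⊕ C_i ⊕ C'_i.
P'[0]: D6 ⊕ 9B ⊕ 08 = 45.
P'[1]: D6 ⊕ 9F ⊕ 61 = 28.
P'[2]: 45 ⊕ 00 ⊕ 2C = 69.
P'[3]: 62 ⊕ 23 ⊕ FF = BE.
P'[4]: 9D ⊕ E0 ⊕ E1 = 9C.
P'[5]: 90 ⊕ E9 ⊕ C4 = BD.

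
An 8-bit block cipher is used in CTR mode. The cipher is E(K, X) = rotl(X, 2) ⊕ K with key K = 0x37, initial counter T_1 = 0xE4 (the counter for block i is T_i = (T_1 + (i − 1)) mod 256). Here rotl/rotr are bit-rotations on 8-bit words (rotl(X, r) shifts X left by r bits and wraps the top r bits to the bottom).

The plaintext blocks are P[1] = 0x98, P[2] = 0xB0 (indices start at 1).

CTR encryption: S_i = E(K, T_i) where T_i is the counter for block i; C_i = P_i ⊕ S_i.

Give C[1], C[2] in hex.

C[1]: T = 0xE4, S = E(K, T) = 0xA4; 0x98 ⊕ 0xA4 = 0x3C.
C[2]: T = 0xE5, S = E(K, T) = 0xA0; 0xB0 ⊕ 0xA0 = 0x10.

C[1] = 0x3C, C[2] = 0x10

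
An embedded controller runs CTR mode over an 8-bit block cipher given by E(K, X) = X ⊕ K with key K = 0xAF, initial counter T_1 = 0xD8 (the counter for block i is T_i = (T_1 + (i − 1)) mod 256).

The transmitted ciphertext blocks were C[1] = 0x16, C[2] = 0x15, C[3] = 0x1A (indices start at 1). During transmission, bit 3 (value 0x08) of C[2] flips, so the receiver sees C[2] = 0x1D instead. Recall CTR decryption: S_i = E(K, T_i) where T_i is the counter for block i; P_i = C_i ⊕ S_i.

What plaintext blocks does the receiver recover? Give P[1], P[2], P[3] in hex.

Only C[2] changed, to 0x1D. In CTR, a change in C_i flips the same bit in P_i only; the keystream is unaffected. Decrypting the received ciphertext:
P[1]: T = 0xD8, S = E(K, T) = 0x77; 0x16 ⊕ 0x77 = 0x61.
P[2]: T = 0xD9, S = E(K, T) = 0x76; 0x1D ⊕ 0x76 = 0x6B.
P[3]: T = 0xDA, S = E(K, T) = 0x75; 0x1A ⊕ 0x75 = 0x6F.
Blocks that differ from the original plaintext: P[2].

P[1] = 0x61, P[2] = 0x6B, P[3] = 0x6F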